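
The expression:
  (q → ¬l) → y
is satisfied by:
  {y: True, l: True, q: True}
  {y: True, l: True, q: False}
  {y: True, q: True, l: False}
  {y: True, q: False, l: False}
  {l: True, q: True, y: False}


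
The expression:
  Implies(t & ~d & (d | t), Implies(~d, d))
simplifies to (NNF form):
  d | ~t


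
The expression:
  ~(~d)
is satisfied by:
  {d: True}


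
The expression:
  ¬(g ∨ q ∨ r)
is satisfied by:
  {q: False, r: False, g: False}


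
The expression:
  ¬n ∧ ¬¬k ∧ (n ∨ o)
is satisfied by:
  {k: True, o: True, n: False}


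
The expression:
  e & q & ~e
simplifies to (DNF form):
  False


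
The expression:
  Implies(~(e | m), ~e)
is always true.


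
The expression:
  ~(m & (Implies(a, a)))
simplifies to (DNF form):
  ~m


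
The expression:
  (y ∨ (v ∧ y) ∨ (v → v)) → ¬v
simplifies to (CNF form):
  ¬v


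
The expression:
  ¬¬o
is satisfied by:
  {o: True}


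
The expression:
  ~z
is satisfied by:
  {z: False}


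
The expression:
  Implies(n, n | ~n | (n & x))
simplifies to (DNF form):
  True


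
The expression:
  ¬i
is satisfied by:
  {i: False}


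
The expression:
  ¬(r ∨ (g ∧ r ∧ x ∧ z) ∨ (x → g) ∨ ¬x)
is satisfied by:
  {x: True, g: False, r: False}


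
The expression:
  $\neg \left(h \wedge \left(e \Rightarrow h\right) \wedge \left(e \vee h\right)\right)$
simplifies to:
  $\neg h$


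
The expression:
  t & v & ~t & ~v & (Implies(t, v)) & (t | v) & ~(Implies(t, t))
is never true.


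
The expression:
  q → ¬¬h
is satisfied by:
  {h: True, q: False}
  {q: False, h: False}
  {q: True, h: True}


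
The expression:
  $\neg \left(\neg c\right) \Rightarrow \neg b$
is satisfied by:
  {c: False, b: False}
  {b: True, c: False}
  {c: True, b: False}


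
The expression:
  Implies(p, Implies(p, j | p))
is always true.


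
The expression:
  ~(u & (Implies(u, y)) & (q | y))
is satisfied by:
  {u: False, y: False}
  {y: True, u: False}
  {u: True, y: False}


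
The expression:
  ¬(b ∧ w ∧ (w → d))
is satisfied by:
  {w: False, d: False, b: False}
  {b: True, w: False, d: False}
  {d: True, w: False, b: False}
  {b: True, d: True, w: False}
  {w: True, b: False, d: False}
  {b: True, w: True, d: False}
  {d: True, w: True, b: False}


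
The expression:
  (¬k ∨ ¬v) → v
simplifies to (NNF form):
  v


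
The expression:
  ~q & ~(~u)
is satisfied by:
  {u: True, q: False}


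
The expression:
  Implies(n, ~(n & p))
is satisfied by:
  {p: False, n: False}
  {n: True, p: False}
  {p: True, n: False}


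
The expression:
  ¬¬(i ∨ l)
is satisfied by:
  {i: True, l: True}
  {i: True, l: False}
  {l: True, i: False}


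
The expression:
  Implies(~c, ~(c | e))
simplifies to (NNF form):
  c | ~e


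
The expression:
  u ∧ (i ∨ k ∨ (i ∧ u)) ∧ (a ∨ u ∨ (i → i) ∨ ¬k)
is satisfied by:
  {i: True, k: True, u: True}
  {i: True, u: True, k: False}
  {k: True, u: True, i: False}


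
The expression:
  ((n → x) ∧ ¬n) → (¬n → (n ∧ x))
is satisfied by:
  {n: True}


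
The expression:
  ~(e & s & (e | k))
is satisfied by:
  {s: False, e: False}
  {e: True, s: False}
  {s: True, e: False}


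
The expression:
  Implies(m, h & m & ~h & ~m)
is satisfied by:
  {m: False}


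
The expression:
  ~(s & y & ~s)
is always true.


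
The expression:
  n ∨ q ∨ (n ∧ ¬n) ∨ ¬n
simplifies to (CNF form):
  True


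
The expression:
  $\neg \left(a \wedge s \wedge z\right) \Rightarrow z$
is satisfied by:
  {z: True}


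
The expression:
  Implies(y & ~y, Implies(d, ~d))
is always true.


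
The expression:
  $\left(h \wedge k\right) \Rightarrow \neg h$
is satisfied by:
  {h: False, k: False}
  {k: True, h: False}
  {h: True, k: False}


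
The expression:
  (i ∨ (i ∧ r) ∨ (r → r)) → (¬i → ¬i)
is always true.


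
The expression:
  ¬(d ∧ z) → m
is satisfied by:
  {d: True, m: True, z: True}
  {d: True, m: True, z: False}
  {m: True, z: True, d: False}
  {m: True, z: False, d: False}
  {d: True, z: True, m: False}


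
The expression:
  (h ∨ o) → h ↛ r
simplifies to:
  (h ∧ ¬r) ∨ (¬h ∧ ¬o)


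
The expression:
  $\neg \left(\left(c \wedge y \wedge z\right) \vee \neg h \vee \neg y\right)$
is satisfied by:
  {h: True, y: True, c: False, z: False}
  {h: True, z: True, y: True, c: False}
  {h: True, c: True, y: True, z: False}


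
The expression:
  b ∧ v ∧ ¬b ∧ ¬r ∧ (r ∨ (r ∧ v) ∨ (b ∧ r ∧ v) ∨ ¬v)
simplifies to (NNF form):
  False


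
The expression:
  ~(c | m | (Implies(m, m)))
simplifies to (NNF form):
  False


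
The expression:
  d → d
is always true.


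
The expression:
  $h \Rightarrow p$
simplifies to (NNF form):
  $p \vee \neg h$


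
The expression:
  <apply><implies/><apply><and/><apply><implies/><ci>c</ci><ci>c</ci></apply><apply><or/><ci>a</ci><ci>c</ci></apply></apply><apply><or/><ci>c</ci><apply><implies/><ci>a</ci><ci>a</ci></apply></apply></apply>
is always true.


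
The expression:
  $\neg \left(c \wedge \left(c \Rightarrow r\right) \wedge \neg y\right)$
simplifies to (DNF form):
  $y \vee \neg c \vee \neg r$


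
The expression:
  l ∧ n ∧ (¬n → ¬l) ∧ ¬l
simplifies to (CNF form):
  False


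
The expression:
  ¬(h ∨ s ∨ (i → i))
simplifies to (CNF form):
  False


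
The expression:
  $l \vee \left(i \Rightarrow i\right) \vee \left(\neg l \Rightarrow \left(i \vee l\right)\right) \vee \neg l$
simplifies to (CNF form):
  $\text{True}$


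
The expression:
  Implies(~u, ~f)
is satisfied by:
  {u: True, f: False}
  {f: False, u: False}
  {f: True, u: True}


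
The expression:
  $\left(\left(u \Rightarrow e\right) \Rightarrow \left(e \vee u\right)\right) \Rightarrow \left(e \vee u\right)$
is always true.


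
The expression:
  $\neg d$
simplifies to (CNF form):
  $\neg d$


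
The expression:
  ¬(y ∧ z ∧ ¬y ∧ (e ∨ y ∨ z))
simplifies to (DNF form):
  True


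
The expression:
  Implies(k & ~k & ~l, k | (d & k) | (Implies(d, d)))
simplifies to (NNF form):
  True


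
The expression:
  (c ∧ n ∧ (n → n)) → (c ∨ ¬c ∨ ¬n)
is always true.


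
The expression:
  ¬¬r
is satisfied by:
  {r: True}


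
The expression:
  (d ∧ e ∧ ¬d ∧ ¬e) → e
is always true.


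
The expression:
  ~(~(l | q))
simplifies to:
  l | q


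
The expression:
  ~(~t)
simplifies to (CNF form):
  t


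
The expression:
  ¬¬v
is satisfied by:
  {v: True}


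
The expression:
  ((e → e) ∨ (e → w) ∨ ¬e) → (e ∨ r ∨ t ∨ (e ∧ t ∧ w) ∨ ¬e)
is always true.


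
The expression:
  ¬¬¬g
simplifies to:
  ¬g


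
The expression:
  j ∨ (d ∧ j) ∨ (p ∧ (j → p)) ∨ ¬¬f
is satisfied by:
  {j: True, p: True, f: True}
  {j: True, p: True, f: False}
  {j: True, f: True, p: False}
  {j: True, f: False, p: False}
  {p: True, f: True, j: False}
  {p: True, f: False, j: False}
  {f: True, p: False, j: False}


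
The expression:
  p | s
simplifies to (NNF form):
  p | s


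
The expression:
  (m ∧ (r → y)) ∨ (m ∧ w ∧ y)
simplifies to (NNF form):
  m ∧ (y ∨ ¬r)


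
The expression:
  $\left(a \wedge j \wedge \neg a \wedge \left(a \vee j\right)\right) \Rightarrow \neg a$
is always true.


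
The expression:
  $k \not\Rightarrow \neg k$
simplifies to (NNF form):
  $k$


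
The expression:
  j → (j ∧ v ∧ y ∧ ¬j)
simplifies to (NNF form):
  ¬j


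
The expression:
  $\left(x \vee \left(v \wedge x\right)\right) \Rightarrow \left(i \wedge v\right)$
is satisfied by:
  {i: True, v: True, x: False}
  {i: True, v: False, x: False}
  {v: True, i: False, x: False}
  {i: False, v: False, x: False}
  {i: True, x: True, v: True}


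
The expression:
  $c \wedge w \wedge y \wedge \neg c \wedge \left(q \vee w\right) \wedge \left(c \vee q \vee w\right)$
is never true.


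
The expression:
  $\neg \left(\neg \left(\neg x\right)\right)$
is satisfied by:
  {x: False}


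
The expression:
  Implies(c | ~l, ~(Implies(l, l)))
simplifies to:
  l & ~c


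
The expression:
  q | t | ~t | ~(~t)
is always true.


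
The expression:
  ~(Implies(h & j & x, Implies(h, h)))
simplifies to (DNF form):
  False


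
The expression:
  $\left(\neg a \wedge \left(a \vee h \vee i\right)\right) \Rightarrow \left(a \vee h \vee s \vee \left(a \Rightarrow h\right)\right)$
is always true.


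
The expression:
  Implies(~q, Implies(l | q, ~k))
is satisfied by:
  {q: True, l: False, k: False}
  {l: False, k: False, q: False}
  {q: True, k: True, l: False}
  {k: True, l: False, q: False}
  {q: True, l: True, k: False}
  {l: True, q: False, k: False}
  {q: True, k: True, l: True}


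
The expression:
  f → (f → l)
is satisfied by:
  {l: True, f: False}
  {f: False, l: False}
  {f: True, l: True}


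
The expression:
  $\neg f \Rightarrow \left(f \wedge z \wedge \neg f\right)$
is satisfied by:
  {f: True}


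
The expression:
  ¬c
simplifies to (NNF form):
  ¬c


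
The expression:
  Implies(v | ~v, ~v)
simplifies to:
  ~v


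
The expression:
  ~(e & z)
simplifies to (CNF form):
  ~e | ~z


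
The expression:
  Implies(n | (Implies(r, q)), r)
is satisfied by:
  {r: True}


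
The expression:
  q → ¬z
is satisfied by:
  {q: False, z: False}
  {z: True, q: False}
  {q: True, z: False}


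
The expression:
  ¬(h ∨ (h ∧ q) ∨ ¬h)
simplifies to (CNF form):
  False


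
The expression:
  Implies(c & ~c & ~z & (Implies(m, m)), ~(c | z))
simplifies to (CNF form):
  True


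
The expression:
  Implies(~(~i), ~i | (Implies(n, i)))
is always true.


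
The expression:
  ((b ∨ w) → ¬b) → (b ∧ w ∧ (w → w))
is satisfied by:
  {b: True}


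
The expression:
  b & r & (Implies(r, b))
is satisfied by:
  {r: True, b: True}


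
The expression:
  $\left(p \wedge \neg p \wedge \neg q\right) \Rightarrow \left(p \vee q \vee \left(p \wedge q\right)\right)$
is always true.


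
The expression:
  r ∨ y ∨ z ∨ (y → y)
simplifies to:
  True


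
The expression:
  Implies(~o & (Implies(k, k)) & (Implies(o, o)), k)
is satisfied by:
  {k: True, o: True}
  {k: True, o: False}
  {o: True, k: False}


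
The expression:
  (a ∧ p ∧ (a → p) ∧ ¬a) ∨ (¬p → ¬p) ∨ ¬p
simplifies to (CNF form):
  True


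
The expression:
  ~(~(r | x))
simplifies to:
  r | x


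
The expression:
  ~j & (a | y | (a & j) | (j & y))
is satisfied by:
  {a: True, y: True, j: False}
  {a: True, y: False, j: False}
  {y: True, a: False, j: False}


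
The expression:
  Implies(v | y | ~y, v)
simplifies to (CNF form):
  v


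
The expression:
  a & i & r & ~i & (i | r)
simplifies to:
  False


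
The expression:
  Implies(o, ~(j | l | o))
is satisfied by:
  {o: False}


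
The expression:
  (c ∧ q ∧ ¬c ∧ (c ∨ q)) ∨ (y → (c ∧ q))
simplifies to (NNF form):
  (c ∧ q) ∨ ¬y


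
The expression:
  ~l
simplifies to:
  ~l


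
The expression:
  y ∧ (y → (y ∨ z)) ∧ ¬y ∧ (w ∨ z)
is never true.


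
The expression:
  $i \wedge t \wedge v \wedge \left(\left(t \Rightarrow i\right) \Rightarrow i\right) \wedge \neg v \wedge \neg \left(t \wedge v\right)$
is never true.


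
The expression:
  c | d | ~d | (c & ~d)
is always true.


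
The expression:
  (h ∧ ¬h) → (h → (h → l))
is always true.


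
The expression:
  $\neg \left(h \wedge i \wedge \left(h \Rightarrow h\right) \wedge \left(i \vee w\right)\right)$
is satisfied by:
  {h: False, i: False}
  {i: True, h: False}
  {h: True, i: False}


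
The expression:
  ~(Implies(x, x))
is never true.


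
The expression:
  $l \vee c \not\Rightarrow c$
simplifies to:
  $l$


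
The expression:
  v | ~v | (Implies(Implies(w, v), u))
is always true.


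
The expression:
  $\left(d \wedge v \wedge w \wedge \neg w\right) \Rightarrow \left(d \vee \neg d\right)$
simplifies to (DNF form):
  $\text{True}$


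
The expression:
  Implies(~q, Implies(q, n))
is always true.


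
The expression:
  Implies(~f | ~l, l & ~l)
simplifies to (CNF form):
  f & l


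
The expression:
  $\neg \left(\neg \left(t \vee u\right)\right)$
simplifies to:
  $t \vee u$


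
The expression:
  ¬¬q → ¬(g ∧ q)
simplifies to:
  ¬g ∨ ¬q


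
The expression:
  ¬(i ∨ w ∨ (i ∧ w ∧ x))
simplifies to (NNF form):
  ¬i ∧ ¬w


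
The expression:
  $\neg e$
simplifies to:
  $\neg e$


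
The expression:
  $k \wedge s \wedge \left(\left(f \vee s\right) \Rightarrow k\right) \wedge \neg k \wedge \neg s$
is never true.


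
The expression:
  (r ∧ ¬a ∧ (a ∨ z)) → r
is always true.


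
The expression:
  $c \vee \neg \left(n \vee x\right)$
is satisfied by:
  {c: True, n: False, x: False}
  {x: True, c: True, n: False}
  {c: True, n: True, x: False}
  {x: True, c: True, n: True}
  {x: False, n: False, c: False}


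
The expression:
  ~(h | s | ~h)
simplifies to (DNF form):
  False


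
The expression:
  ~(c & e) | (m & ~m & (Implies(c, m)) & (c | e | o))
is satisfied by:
  {c: False, e: False}
  {e: True, c: False}
  {c: True, e: False}


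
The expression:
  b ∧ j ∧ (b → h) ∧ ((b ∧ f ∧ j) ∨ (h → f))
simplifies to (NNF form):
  b ∧ f ∧ h ∧ j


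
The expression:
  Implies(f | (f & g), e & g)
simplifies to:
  ~f | (e & g)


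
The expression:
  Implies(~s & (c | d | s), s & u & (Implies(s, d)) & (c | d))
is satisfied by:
  {s: True, d: False, c: False}
  {s: True, c: True, d: False}
  {s: True, d: True, c: False}
  {s: True, c: True, d: True}
  {c: False, d: False, s: False}


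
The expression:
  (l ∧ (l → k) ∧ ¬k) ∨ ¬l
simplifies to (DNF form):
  ¬l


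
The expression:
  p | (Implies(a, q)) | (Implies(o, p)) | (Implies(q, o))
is always true.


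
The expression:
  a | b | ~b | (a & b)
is always true.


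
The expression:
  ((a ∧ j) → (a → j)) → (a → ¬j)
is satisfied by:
  {a: False, j: False}
  {j: True, a: False}
  {a: True, j: False}


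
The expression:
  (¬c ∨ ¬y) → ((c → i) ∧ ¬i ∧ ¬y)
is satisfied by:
  {c: True, y: True, i: False}
  {i: True, c: True, y: True}
  {i: False, y: False, c: False}


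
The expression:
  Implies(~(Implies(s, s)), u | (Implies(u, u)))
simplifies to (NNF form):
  True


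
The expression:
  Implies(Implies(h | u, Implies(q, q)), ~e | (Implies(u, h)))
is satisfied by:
  {h: True, u: False, e: False}
  {u: False, e: False, h: False}
  {h: True, e: True, u: False}
  {e: True, u: False, h: False}
  {h: True, u: True, e: False}
  {u: True, h: False, e: False}
  {h: True, e: True, u: True}


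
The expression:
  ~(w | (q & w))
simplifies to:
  ~w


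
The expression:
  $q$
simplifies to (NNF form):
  $q$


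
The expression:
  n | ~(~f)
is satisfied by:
  {n: True, f: True}
  {n: True, f: False}
  {f: True, n: False}


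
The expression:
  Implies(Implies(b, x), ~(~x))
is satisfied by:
  {b: True, x: True}
  {b: True, x: False}
  {x: True, b: False}


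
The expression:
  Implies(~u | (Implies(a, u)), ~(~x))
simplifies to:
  x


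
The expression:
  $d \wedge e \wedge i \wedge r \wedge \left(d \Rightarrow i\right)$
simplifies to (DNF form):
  $d \wedge e \wedge i \wedge r$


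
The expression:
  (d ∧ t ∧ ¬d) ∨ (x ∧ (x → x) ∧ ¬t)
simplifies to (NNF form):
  x ∧ ¬t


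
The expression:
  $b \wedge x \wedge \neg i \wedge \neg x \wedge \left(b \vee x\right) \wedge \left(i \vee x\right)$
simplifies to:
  $\text{False}$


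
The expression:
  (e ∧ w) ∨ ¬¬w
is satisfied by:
  {w: True}


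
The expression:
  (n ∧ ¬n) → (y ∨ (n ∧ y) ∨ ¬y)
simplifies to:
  True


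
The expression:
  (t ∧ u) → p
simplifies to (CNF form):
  p ∨ ¬t ∨ ¬u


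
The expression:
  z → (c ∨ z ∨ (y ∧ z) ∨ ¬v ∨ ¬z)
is always true.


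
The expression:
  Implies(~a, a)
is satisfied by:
  {a: True}


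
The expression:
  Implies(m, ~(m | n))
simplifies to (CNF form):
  ~m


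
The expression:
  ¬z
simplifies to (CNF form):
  ¬z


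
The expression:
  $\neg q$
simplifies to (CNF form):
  $\neg q$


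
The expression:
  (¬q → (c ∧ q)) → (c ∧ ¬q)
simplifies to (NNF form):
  ¬q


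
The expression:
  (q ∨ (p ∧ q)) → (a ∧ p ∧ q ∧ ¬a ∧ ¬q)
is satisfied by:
  {q: False}


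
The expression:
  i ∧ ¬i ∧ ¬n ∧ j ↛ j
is never true.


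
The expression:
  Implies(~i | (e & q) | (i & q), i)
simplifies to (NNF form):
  i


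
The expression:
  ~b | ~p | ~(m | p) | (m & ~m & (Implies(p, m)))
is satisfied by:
  {p: False, b: False}
  {b: True, p: False}
  {p: True, b: False}


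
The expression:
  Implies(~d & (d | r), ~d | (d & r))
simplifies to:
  True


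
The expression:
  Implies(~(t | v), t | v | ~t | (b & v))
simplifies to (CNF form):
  True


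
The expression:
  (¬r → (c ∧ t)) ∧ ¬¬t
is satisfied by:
  {t: True, r: True, c: True}
  {t: True, r: True, c: False}
  {t: True, c: True, r: False}


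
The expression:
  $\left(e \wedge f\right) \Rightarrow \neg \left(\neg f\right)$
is always true.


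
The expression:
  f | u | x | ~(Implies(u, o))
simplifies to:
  f | u | x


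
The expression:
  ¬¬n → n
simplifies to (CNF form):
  True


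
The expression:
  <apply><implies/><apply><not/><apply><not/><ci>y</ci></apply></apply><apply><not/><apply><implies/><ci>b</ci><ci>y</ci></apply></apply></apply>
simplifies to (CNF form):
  <apply><not/><ci>y</ci></apply>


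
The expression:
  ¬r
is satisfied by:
  {r: False}


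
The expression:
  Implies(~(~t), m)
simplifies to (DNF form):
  m | ~t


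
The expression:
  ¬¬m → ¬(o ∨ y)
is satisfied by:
  {y: False, m: False, o: False}
  {o: True, y: False, m: False}
  {y: True, o: False, m: False}
  {o: True, y: True, m: False}
  {m: True, o: False, y: False}


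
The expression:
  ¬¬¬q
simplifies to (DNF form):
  ¬q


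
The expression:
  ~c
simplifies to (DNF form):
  ~c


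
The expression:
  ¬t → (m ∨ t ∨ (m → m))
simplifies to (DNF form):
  True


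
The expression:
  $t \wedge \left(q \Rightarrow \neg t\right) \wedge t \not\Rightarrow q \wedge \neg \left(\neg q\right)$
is never true.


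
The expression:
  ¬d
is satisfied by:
  {d: False}


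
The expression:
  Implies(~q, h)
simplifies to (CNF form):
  h | q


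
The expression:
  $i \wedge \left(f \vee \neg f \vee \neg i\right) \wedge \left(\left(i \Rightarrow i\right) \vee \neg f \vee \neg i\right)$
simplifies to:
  $i$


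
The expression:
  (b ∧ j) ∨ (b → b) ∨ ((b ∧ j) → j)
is always true.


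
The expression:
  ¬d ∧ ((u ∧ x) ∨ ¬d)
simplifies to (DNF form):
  ¬d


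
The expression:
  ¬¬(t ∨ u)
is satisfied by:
  {t: True, u: True}
  {t: True, u: False}
  {u: True, t: False}


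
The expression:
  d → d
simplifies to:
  True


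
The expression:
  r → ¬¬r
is always true.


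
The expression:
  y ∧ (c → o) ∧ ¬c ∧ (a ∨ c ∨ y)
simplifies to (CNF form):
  y ∧ ¬c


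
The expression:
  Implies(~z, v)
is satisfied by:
  {z: True, v: True}
  {z: True, v: False}
  {v: True, z: False}


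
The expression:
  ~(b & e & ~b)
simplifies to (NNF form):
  True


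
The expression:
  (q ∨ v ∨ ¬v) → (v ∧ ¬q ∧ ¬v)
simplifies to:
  False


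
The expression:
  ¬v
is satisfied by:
  {v: False}


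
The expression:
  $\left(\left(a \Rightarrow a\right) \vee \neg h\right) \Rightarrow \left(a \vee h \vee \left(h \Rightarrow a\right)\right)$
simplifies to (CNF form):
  $\text{True}$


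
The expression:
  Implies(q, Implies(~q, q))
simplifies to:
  True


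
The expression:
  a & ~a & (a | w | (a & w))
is never true.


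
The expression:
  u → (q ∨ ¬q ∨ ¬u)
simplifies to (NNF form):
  True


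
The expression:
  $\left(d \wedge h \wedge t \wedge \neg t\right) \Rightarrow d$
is always true.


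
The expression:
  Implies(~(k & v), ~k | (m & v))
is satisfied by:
  {v: True, k: False}
  {k: False, v: False}
  {k: True, v: True}


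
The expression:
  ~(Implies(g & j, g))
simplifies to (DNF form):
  False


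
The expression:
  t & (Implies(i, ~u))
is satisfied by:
  {t: True, u: False, i: False}
  {t: True, i: True, u: False}
  {t: True, u: True, i: False}


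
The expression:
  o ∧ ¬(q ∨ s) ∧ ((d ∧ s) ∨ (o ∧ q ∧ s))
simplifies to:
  False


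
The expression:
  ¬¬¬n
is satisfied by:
  {n: False}


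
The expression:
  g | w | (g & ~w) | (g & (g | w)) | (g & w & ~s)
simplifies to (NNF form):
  g | w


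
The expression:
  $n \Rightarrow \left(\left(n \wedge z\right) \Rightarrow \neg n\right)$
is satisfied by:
  {z: False, n: False}
  {n: True, z: False}
  {z: True, n: False}


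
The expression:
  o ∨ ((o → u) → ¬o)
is always true.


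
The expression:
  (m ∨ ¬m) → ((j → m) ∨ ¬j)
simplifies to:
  m ∨ ¬j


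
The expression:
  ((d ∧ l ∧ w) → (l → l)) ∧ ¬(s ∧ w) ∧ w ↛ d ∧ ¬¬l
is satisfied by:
  {w: True, l: True, d: False, s: False}


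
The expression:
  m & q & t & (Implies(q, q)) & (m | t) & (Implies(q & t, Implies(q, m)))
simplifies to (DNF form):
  m & q & t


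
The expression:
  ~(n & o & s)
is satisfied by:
  {s: False, o: False, n: False}
  {n: True, s: False, o: False}
  {o: True, s: False, n: False}
  {n: True, o: True, s: False}
  {s: True, n: False, o: False}
  {n: True, s: True, o: False}
  {o: True, s: True, n: False}


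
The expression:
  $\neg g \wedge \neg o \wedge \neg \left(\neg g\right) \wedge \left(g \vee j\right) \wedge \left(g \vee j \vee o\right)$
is never true.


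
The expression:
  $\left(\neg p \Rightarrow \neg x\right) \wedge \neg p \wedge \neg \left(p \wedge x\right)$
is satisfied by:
  {x: False, p: False}


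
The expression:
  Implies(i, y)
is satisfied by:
  {y: True, i: False}
  {i: False, y: False}
  {i: True, y: True}


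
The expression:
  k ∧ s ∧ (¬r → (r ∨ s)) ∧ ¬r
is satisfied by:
  {s: True, k: True, r: False}


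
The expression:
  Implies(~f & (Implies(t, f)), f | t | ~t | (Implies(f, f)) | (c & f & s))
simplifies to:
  True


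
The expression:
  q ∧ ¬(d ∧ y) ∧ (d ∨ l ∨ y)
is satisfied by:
  {q: True, l: True, d: False, y: False}
  {y: True, q: True, l: True, d: False}
  {y: True, q: True, l: False, d: False}
  {d: True, q: True, l: True, y: False}
  {d: True, q: True, l: False, y: False}


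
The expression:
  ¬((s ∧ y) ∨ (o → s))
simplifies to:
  o ∧ ¬s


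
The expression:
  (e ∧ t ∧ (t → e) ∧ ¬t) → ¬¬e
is always true.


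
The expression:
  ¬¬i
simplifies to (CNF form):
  i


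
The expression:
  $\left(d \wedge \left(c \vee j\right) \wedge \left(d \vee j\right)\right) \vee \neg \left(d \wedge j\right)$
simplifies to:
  $\text{True}$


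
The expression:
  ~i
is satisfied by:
  {i: False}


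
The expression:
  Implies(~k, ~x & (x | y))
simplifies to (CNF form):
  (k | y) & (k | ~x)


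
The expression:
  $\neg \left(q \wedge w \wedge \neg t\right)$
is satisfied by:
  {t: True, w: False, q: False}
  {w: False, q: False, t: False}
  {t: True, q: True, w: False}
  {q: True, w: False, t: False}
  {t: True, w: True, q: False}
  {w: True, t: False, q: False}
  {t: True, q: True, w: True}


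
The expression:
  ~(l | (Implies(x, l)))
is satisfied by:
  {x: True, l: False}


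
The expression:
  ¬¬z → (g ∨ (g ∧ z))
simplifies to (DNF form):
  g ∨ ¬z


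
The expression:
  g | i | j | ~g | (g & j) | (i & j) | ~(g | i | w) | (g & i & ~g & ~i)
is always true.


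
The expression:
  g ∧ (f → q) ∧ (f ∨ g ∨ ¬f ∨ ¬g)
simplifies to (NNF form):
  g ∧ (q ∨ ¬f)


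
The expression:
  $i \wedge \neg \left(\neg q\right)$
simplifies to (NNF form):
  $i \wedge q$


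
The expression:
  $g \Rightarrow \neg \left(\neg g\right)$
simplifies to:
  $\text{True}$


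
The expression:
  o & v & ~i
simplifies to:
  o & v & ~i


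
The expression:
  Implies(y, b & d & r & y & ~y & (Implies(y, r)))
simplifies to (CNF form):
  ~y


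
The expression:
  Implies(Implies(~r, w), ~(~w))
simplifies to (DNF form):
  w | ~r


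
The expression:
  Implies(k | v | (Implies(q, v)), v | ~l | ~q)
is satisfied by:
  {v: True, l: False, k: False, q: False}
  {v: False, l: False, k: False, q: False}
  {q: True, v: True, l: False, k: False}
  {q: True, v: False, l: False, k: False}
  {v: True, k: True, q: False, l: False}
  {k: True, q: False, l: False, v: False}
  {q: True, k: True, v: True, l: False}
  {q: True, k: True, v: False, l: False}
  {v: True, l: True, q: False, k: False}
  {l: True, q: False, k: False, v: False}
  {v: True, q: True, l: True, k: False}
  {q: True, l: True, v: False, k: False}
  {v: True, k: True, l: True, q: False}
  {k: True, l: True, q: False, v: False}
  {q: True, k: True, l: True, v: True}


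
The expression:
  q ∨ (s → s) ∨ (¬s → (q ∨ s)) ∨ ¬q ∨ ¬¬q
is always true.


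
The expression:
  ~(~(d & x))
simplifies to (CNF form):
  d & x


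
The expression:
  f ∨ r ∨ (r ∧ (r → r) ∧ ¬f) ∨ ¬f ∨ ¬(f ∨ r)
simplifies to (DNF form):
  True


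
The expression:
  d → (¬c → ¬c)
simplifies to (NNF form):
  True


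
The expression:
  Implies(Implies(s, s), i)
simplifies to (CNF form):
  i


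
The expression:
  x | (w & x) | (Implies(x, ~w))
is always true.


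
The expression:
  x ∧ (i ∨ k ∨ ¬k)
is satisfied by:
  {x: True}


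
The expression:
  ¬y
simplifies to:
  ¬y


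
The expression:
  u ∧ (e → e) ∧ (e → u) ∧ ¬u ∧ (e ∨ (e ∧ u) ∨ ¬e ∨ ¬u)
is never true.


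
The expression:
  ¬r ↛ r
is always true.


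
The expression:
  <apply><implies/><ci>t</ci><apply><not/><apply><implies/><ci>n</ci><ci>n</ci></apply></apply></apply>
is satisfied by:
  {t: False}


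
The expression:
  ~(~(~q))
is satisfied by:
  {q: False}


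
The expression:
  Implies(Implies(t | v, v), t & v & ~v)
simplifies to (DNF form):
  t & ~v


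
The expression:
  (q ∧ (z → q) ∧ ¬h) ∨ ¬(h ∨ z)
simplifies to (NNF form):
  ¬h ∧ (q ∨ ¬z)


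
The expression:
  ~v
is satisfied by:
  {v: False}


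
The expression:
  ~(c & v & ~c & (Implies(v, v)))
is always true.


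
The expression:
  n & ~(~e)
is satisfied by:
  {e: True, n: True}


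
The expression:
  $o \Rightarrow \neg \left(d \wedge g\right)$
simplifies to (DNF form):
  $\neg d \vee \neg g \vee \neg o$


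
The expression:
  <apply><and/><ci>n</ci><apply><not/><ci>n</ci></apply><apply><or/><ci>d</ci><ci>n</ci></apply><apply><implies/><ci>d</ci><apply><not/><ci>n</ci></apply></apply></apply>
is never true.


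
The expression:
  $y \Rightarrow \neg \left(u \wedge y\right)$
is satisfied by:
  {u: False, y: False}
  {y: True, u: False}
  {u: True, y: False}


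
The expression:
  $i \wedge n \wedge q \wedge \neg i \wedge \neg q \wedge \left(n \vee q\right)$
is never true.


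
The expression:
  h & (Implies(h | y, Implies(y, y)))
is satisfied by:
  {h: True}


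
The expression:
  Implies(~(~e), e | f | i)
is always true.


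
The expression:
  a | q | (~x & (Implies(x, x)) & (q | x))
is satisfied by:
  {a: True, q: True}
  {a: True, q: False}
  {q: True, a: False}


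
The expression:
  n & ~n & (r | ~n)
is never true.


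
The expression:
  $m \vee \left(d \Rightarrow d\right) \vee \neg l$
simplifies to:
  $\text{True}$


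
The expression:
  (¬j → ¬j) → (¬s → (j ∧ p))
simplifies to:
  s ∨ (j ∧ p)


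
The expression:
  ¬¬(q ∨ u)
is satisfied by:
  {q: True, u: True}
  {q: True, u: False}
  {u: True, q: False}


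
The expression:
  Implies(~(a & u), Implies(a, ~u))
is always true.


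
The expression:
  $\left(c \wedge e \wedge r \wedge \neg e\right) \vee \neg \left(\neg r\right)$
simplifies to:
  $r$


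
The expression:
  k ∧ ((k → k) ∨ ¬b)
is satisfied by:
  {k: True}


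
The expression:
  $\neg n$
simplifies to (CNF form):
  $\neg n$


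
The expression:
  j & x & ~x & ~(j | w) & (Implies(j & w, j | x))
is never true.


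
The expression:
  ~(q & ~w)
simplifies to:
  w | ~q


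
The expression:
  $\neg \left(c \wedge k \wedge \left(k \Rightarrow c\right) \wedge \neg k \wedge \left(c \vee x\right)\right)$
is always true.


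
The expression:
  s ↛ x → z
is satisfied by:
  {x: True, z: True, s: False}
  {x: True, s: False, z: False}
  {z: True, s: False, x: False}
  {z: False, s: False, x: False}
  {x: True, z: True, s: True}
  {x: True, s: True, z: False}
  {z: True, s: True, x: False}


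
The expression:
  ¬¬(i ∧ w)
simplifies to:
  i ∧ w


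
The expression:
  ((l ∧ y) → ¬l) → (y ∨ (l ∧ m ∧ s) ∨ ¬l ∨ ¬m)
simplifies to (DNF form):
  s ∨ y ∨ ¬l ∨ ¬m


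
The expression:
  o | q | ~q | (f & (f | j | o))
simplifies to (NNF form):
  True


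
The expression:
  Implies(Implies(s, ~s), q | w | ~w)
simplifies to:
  True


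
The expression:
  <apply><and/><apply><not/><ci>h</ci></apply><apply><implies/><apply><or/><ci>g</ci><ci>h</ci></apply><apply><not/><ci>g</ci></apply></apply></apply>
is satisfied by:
  {g: False, h: False}


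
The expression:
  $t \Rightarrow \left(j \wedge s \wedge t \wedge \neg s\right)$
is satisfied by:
  {t: False}


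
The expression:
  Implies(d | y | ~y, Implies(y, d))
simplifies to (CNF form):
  d | ~y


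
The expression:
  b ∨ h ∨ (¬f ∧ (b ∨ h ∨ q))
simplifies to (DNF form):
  b ∨ h ∨ (q ∧ ¬f)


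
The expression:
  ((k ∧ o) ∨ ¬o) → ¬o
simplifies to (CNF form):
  ¬k ∨ ¬o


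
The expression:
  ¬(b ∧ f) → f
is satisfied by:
  {f: True}


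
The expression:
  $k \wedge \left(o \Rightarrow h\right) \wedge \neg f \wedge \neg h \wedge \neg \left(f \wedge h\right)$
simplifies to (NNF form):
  $k \wedge \neg f \wedge \neg h \wedge \neg o$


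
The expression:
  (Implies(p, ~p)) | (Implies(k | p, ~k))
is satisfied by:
  {p: False, k: False}
  {k: True, p: False}
  {p: True, k: False}


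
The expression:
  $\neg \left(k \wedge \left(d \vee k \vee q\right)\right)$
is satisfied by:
  {k: False}


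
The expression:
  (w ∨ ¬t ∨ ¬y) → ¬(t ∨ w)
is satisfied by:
  {y: True, w: False, t: False}
  {w: False, t: False, y: False}
  {y: True, t: True, w: False}


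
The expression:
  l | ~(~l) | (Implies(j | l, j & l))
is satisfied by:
  {l: True, j: False}
  {j: False, l: False}
  {j: True, l: True}


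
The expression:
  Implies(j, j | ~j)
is always true.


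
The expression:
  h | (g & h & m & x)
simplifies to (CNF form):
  h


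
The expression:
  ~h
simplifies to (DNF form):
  ~h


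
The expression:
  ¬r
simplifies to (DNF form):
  ¬r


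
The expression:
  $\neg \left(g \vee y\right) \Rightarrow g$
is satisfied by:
  {y: True, g: True}
  {y: True, g: False}
  {g: True, y: False}


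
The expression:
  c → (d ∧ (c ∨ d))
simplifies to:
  d ∨ ¬c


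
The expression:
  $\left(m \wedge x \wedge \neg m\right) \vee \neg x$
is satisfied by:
  {x: False}


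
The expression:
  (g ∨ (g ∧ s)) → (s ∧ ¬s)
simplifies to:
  ¬g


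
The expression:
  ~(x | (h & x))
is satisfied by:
  {x: False}


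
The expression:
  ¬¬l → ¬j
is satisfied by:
  {l: False, j: False}
  {j: True, l: False}
  {l: True, j: False}


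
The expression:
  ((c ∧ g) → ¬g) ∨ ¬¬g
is always true.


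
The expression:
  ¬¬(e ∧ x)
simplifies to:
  e ∧ x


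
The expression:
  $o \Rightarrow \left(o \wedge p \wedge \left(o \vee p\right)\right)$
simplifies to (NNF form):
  $p \vee \neg o$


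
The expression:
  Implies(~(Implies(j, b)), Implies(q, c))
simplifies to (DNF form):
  b | c | ~j | ~q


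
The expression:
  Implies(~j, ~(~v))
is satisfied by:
  {v: True, j: True}
  {v: True, j: False}
  {j: True, v: False}


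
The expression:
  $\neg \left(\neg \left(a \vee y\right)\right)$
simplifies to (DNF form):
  $a \vee y$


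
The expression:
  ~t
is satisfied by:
  {t: False}


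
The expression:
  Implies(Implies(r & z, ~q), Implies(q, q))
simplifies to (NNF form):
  True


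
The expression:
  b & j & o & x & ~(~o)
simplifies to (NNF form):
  b & j & o & x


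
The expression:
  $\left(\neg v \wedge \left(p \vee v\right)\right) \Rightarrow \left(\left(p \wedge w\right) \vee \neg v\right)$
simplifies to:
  $\text{True}$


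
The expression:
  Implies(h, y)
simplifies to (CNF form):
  y | ~h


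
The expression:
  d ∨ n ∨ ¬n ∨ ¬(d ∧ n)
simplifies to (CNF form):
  True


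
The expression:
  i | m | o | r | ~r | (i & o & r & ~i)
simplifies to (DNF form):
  True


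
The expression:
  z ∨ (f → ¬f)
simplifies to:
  z ∨ ¬f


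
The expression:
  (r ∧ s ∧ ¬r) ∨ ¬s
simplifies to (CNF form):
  ¬s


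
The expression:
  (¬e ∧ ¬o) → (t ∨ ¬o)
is always true.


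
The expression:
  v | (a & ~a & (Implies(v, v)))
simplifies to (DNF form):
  v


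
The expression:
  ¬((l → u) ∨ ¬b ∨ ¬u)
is never true.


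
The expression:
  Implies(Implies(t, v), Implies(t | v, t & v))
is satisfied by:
  {t: True, v: False}
  {v: False, t: False}
  {v: True, t: True}


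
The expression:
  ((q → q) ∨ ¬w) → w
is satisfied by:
  {w: True}


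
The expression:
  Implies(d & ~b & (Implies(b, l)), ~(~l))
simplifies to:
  b | l | ~d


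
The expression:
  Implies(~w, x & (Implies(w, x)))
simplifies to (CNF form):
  w | x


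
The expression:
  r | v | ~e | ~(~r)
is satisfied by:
  {r: True, v: True, e: False}
  {r: True, e: False, v: False}
  {v: True, e: False, r: False}
  {v: False, e: False, r: False}
  {r: True, v: True, e: True}
  {r: True, e: True, v: False}
  {v: True, e: True, r: False}


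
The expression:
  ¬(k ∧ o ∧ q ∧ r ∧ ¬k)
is always true.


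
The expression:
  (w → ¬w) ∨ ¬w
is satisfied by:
  {w: False}


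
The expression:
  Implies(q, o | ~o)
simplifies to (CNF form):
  True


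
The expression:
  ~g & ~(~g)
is never true.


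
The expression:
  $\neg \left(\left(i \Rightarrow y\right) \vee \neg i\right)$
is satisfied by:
  {i: True, y: False}


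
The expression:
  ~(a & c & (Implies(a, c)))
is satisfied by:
  {c: False, a: False}
  {a: True, c: False}
  {c: True, a: False}


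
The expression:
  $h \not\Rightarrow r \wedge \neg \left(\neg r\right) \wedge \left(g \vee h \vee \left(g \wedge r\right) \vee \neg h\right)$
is never true.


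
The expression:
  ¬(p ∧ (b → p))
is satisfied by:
  {p: False}


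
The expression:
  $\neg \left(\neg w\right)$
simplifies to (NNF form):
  $w$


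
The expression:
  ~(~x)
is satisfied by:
  {x: True}


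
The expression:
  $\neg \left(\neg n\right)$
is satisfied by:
  {n: True}


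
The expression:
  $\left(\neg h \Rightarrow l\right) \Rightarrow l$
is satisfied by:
  {l: True, h: False}
  {h: False, l: False}
  {h: True, l: True}


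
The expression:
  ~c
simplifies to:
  ~c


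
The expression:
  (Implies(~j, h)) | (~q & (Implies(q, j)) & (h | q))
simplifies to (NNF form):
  h | j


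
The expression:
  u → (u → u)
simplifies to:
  True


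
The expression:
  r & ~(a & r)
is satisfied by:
  {r: True, a: False}


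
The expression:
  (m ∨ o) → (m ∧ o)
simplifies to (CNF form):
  (m ∨ ¬m) ∧ (m ∨ ¬o) ∧ (o ∨ ¬m) ∧ (o ∨ ¬o)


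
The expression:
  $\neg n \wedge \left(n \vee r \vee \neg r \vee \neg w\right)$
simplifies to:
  $\neg n$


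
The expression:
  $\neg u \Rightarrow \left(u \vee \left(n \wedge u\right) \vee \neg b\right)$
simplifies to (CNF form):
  $u \vee \neg b$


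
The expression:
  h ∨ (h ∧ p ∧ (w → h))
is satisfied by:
  {h: True}


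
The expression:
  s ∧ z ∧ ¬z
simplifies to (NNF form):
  False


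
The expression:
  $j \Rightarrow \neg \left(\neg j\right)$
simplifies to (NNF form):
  $\text{True}$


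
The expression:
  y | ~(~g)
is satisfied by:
  {y: True, g: True}
  {y: True, g: False}
  {g: True, y: False}


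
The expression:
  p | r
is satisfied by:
  {r: True, p: True}
  {r: True, p: False}
  {p: True, r: False}


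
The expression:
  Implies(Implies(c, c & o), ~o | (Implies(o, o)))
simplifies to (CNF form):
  True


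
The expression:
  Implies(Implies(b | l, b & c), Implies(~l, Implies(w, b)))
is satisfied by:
  {b: True, l: True, w: False}
  {b: True, w: False, l: False}
  {l: True, w: False, b: False}
  {l: False, w: False, b: False}
  {b: True, l: True, w: True}
  {b: True, w: True, l: False}
  {l: True, w: True, b: False}


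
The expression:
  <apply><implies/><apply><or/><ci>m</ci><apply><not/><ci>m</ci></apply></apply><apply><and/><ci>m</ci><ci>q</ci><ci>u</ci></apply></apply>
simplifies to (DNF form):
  <apply><and/><ci>m</ci><ci>q</ci><ci>u</ci></apply>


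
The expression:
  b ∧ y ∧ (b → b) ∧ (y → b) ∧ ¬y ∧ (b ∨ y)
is never true.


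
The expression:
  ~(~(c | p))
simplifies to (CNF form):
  c | p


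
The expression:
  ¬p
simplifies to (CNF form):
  ¬p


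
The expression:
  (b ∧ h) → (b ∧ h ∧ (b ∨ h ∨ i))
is always true.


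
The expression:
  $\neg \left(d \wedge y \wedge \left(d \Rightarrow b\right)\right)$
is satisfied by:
  {d: False, y: False, b: False}
  {b: True, d: False, y: False}
  {y: True, d: False, b: False}
  {b: True, y: True, d: False}
  {d: True, b: False, y: False}
  {b: True, d: True, y: False}
  {y: True, d: True, b: False}


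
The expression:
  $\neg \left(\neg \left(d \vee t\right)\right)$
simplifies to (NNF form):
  $d \vee t$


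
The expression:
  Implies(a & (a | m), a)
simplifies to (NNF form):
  True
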